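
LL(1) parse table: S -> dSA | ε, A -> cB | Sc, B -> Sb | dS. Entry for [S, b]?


For [S, b]: ε is nullable and 'b' ∈ FOLLOW(S)
Entry: S -> ε


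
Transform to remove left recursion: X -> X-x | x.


Left-recursive alternatives: X-x; non-recursive: x
Introduce X': X -> xX', X' -> -xX' | ε


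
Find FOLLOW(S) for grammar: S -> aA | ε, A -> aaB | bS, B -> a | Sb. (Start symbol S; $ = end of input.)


$ ∈ FOLLOW(S). For each A -> αBβ: add FIRST(β)\{ε} to FOLLOW(B); if β nullable, add FOLLOW(A).
FOLLOW(S) = {$, b}


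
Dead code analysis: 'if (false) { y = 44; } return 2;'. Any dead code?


condition is constant false, so the whole block is unreachable
Dead: 'if (false) { y = 44; }'


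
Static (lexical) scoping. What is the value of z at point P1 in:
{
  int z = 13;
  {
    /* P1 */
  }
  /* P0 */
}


P1's block does not declare z; resolves to the enclosing declaration at depth 0
z = 13


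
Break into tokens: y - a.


Scan left to right, longest-match per lexeme
Tokens: ID(y), OP(-), ID(a)


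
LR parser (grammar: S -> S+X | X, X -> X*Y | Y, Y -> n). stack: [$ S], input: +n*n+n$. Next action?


shift '+' to continue S -> S+X
Action: shift


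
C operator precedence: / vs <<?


'/' is multiplicative (level 10); '<<' is shift (level 8)
Higher level binds tighter
'/' has higher precedence than '<<'


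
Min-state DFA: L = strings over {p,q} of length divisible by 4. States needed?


Track length mod 4: states 0..3, accept at 0
Minimal DFA: 4 states


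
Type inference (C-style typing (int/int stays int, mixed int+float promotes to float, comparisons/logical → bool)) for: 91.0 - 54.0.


Operand types: float - float
Rule: mixed int/float promotes to float; int/int stays int
Result type: float


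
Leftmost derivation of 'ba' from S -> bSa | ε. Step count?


Derivation: S => bSa => ba
Steps: 2


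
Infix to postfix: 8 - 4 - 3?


Left to right (same or higher precedence on left)
Postfix: 8 4 - 3 -


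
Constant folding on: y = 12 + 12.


12 + 12 = 24 at compile time
Optimized: y = 24


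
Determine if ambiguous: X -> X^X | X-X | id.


'id^id-id' has two parse trees (no precedence encoded between ^ and -)
Ambiguous


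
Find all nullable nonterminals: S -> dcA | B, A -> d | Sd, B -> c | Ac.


A nonterminal is nullable iff some alternative derives ε (directly, or every symbol in it is nullable)
Nullable: {}


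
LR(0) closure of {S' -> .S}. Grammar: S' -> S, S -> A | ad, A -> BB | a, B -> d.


Start: S' -> .S
For each item with dot before a nonterminal B, add B -> .γ for every B-production
Closure: [S' -> .S, S -> .A, S -> .ad, A -> .BB, A -> .a, B -> .d]


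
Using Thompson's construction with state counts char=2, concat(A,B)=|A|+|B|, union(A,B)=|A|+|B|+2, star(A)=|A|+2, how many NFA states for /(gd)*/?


Syntax tree has 2 char leaf(s), 0 union(s), 1 star(s)
chars contribute 2×2 = 4; each union adds +2; each star adds +2
Total: 4 + 0 + 2 = 6 states


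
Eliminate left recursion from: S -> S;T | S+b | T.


Left-recursive alternatives: S;T, S+b; non-recursive: T
Introduce S': S -> TS', S' -> ;TS' | +bS' | ε


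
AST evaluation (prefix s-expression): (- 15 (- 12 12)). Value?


Evaluate inner: (- 12 12) = 0
Evaluate root: (- 15 0) = 15
Result: 15


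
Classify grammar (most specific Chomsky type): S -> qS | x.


Right-linear: every RHS is a terminal or a terminal followed by one nonterminal
Classification: Type 3 (Regular)


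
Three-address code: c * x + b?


Break into single-operator statements:
t1 = c * x
t2 = t1 + b


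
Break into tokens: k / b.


Scan left to right, longest-match per lexeme
Tokens: ID(k), OP(/), ID(b)


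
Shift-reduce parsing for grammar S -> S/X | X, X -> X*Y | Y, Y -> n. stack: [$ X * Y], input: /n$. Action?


handle 'X*Y' on top
Action: reduce (X -> X*Y)


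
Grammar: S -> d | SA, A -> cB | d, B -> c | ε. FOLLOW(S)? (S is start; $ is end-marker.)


$ ∈ FOLLOW(S). For each A -> αBβ: add FIRST(β)\{ε} to FOLLOW(B); if β nullable, add FOLLOW(A).
FOLLOW(S) = {$, c, d}


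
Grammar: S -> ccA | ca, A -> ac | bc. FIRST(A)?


Per alternative of A: FIRST(ac) = {a}; FIRST(bc) = {b}
FIRST(A) = {a, b}


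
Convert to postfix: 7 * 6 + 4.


Left to right (same or higher precedence on left)
Postfix: 7 6 * 4 +


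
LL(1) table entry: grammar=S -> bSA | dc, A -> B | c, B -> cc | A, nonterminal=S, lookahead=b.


For [S, b]: 'b' ∈ FIRST(bSA)
Entry: S -> bSA


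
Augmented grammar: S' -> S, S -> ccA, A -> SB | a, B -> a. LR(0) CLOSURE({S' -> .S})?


Start: S' -> .S
For each item with dot before a nonterminal B, add B -> .γ for every B-production
Closure: [S' -> .S, S -> .ccA]


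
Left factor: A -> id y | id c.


Common prefix: 'id'
Factored: A -> id A', A' -> y | c


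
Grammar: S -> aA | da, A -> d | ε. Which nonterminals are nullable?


A nonterminal is nullable iff some alternative derives ε (directly, or every symbol in it is nullable)
Nullable: {A}


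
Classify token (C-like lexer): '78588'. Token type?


Pattern: digits only
Type: INTEGER_LITERAL


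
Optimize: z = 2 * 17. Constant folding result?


2 * 17 = 34 at compile time
Optimized: z = 34


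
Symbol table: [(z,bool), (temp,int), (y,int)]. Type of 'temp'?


Lookup 'temp' → type int


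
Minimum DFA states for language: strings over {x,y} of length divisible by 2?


Track length mod 2: states 0..1, accept at 0
Minimal DFA: 2 states


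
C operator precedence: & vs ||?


'&' is bitwise AND (level 5); '||' is logical OR (level 1)
Higher level binds tighter
'&' has higher precedence than '||'


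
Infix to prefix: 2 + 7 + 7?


left-to-right (same/higher precedence on left): tree is (+ (+ 2 7) 7)
Prefix: + + 2 7 7


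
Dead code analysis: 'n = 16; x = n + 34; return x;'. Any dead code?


n is read by x's definition; x is returned
No dead code


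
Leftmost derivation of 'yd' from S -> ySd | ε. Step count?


Derivation: S => ySd => yd
Steps: 2


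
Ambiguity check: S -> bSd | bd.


balanced b^n…d^n: each string has a unique parse
Unambiguous


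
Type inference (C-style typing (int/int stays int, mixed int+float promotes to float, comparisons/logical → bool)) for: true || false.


Operand types: bool || bool
Rule: logical operators take bool operands and yield bool
Result type: bool


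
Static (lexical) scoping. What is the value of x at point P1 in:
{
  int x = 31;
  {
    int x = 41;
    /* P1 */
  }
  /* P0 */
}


x declared in the same block as P1
x = 41


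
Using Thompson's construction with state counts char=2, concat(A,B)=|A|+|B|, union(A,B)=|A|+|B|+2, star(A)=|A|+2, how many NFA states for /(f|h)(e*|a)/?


Syntax tree has 4 char leaf(s), 2 union(s), 1 star(s)
chars contribute 4×2 = 8; each union adds +2; each star adds +2
Total: 8 + 4 + 2 = 14 states


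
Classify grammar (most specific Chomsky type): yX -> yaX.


LHS has context (more than one symbol) and |LHS| ≤ |RHS|
Classification: Type 1 (Context-Sensitive)


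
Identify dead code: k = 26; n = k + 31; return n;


k is read by n's definition; n is returned
No dead code


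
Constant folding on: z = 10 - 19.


10 - 19 = -9 at compile time
Optimized: z = -9


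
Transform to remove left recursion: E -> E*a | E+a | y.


Left-recursive alternatives: E*a, E+a; non-recursive: y
Introduce E': E -> yE', E' -> *aE' | +aE' | ε


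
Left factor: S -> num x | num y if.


Common prefix: 'num'
Factored: S -> num S', S' -> x | y if


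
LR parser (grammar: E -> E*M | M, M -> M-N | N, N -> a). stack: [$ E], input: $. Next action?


start symbol E on stack, input exhausted
Action: accept


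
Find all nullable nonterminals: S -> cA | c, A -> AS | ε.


A nonterminal is nullable iff some alternative derives ε (directly, or every symbol in it is nullable)
Nullable: {A}


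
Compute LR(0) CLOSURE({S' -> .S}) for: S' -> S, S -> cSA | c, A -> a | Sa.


Start: S' -> .S
For each item with dot before a nonterminal B, add B -> .γ for every B-production
Closure: [S' -> .S, S -> .cSA, S -> .c]


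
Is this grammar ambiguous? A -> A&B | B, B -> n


precedence layered via separate nonterminal B: deterministic
Unambiguous


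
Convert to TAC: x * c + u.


Break into single-operator statements:
t1 = x * c
t2 = t1 + u


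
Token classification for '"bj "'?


Pattern: double-quoted sequence
Type: STRING_LITERAL


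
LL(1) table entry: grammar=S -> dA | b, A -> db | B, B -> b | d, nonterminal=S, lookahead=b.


For [S, b]: 'b' ∈ FIRST(b)
Entry: S -> b


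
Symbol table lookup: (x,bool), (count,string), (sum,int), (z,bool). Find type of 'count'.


Lookup 'count' → type string


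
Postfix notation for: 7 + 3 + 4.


Left to right (same or higher precedence on left)
Postfix: 7 3 + 4 +


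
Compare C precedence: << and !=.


'<<' is shift (level 8); '!=' is equality (level 6)
Higher level binds tighter
'<<' has higher precedence than '!='


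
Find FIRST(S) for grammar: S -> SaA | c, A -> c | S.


Per alternative of S: FIRST(SaA) = {c}; FIRST(c) = {c}
FIRST(S) = {c}


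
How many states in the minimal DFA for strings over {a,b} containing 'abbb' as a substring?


KMP-style automaton: 4 progress states + 1 absorbing accept = 5
Minimal DFA: 5 states


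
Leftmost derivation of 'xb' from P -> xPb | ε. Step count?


Derivation: P => xPb => xb
Steps: 2


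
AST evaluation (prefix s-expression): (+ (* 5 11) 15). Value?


Evaluate inner: (* 5 11) = 55
Evaluate root: (+ 55 15) = 70
Result: 70


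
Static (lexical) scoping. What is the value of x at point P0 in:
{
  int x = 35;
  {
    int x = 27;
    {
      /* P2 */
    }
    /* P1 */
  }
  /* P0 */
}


x declared in the same block as P0
x = 35


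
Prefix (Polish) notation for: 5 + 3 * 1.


'*' binds tighter: tree is (+ 5 (* 3 1))
Prefix: + 5 * 3 1


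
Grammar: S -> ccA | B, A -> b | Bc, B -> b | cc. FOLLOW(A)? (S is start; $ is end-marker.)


$ ∈ FOLLOW(S). For each A -> αBβ: add FIRST(β)\{ε} to FOLLOW(B); if β nullable, add FOLLOW(A).
FOLLOW(A) = {$}


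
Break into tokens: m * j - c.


Scan left to right, longest-match per lexeme
Tokens: ID(m), OP(*), ID(j), OP(-), ID(c)


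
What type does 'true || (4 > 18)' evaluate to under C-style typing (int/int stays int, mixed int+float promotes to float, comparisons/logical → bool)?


Operand types: bool || bool
Rule: logical operators take bool operands and yield bool
Result type: bool


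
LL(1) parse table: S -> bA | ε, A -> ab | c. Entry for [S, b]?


For [S, b]: 'b' ∈ FIRST(bA)
Entry: S -> bA


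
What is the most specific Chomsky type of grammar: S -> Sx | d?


Left-linear: every RHS is a terminal or one nonterminal followed by a terminal
Classification: Type 3 (Regular)


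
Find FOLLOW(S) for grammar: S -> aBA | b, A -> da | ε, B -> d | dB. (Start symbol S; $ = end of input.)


$ ∈ FOLLOW(S). For each A -> αBβ: add FIRST(β)\{ε} to FOLLOW(B); if β nullable, add FOLLOW(A).
FOLLOW(S) = {$}


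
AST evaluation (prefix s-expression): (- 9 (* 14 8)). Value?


Evaluate inner: (* 14 8) = 112
Evaluate root: (- 9 112) = -103
Result: -103


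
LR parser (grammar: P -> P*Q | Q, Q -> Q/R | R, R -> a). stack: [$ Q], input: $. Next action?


lookahead ∉ {/} so Q won't extend; reduce P -> Q
Action: reduce (P -> Q)


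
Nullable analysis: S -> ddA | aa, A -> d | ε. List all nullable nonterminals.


A nonterminal is nullable iff some alternative derives ε (directly, or every symbol in it is nullable)
Nullable: {A}


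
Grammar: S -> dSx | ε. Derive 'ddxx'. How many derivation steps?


Derivation: S => dSx => ddSxx => ddxx
Steps: 3


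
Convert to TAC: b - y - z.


Break into single-operator statements:
t1 = b - y
t2 = t1 - z


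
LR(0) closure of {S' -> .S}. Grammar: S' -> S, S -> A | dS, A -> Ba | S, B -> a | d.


Start: S' -> .S
For each item with dot before a nonterminal B, add B -> .γ for every B-production
Closure: [S' -> .S, S -> .A, S -> .dS, A -> .Ba, A -> .S, B -> .a, B -> .d]


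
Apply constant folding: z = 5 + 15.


5 + 15 = 20 at compile time
Optimized: z = 20


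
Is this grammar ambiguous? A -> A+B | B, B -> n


precedence layered via separate nonterminal B: deterministic
Unambiguous


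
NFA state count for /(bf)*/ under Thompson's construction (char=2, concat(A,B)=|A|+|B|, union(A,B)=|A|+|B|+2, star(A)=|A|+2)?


Syntax tree has 2 char leaf(s), 0 union(s), 1 star(s)
chars contribute 2×2 = 4; each union adds +2; each star adds +2
Total: 4 + 0 + 2 = 6 states


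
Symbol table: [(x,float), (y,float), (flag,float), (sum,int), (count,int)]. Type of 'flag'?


Lookup 'flag' → type float


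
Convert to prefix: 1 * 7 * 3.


left-to-right (same/higher precedence on left): tree is (* (* 1 7) 3)
Prefix: * * 1 7 3


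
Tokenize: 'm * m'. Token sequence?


Scan left to right, longest-match per lexeme
Tokens: ID(m), OP(*), ID(m)


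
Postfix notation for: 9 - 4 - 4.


Left to right (same or higher precedence on left)
Postfix: 9 4 - 4 -


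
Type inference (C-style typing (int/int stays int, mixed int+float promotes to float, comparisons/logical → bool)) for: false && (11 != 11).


Operand types: bool && bool
Rule: logical operators take bool operands and yield bool
Result type: bool


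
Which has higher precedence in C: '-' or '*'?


'*' is multiplicative (level 10); '-' is additive (level 9)
Higher level binds tighter
'*' has higher precedence than '-'


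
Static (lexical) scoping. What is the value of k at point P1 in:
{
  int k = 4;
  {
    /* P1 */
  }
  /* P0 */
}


P1's block does not declare k; resolves to the enclosing declaration at depth 0
k = 4


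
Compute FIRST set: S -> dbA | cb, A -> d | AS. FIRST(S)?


Per alternative of S: FIRST(dbA) = {d}; FIRST(cb) = {c}
FIRST(S) = {c, d}


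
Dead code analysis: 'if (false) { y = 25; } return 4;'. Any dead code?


condition is constant false, so the whole block is unreachable
Dead: 'if (false) { y = 25; }'


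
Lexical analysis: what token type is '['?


Pattern: delimiter/punctuation
Type: PUNCTUATION


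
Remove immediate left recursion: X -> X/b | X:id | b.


Left-recursive alternatives: X/b, X:id; non-recursive: b
Introduce X': X -> bX', X' -> /bX' | :idX' | ε


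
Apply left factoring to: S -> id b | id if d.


Common prefix: 'id'
Factored: S -> id S', S' -> b | if d


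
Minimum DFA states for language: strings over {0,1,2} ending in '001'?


Track the longest suffix of input matching a prefix of '001': 4 classes (prefixes of length 0..3)
Minimal DFA: 4 states


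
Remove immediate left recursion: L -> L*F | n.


Left-recursive alternatives: L*F; non-recursive: n
Introduce L': L -> nL', L' -> *FL' | ε


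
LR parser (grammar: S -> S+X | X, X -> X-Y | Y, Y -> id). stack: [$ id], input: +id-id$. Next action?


'id' on top is the handle for Y -> id
Action: reduce (Y -> id)


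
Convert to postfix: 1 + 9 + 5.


Left to right (same or higher precedence on left)
Postfix: 1 9 + 5 +


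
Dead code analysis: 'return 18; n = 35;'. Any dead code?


statement follows a return and is unreachable
Dead: 'n = 35'


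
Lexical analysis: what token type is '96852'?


Pattern: digits only
Type: INTEGER_LITERAL


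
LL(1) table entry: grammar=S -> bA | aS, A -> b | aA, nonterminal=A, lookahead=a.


For [A, a]: 'a' ∈ FIRST(aA)
Entry: A -> aA


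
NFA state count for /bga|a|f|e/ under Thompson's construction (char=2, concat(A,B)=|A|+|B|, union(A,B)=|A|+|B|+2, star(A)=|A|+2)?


Syntax tree has 6 char leaf(s), 3 union(s), 0 star(s)
chars contribute 6×2 = 12; each union adds +2; each star adds +2
Total: 12 + 6 + 0 = 18 states


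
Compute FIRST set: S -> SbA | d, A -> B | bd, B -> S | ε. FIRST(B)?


Per alternative of B: FIRST(S) = {d}; FIRST(ε) = {ε}
FIRST(B) = {d, ε}


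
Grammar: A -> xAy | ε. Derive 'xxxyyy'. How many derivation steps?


Derivation: A => xAy => xxAyy => xxxAyyy => xxxyyy
Steps: 4


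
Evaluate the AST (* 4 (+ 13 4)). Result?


Evaluate inner: (+ 13 4) = 17
Evaluate root: (* 4 17) = 68
Result: 68


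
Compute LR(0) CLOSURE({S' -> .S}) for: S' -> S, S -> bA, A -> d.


Start: S' -> .S
For each item with dot before a nonterminal B, add B -> .γ for every B-production
Closure: [S' -> .S, S -> .bA]


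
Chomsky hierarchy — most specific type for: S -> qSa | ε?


Single nonterminal LHS, but q^n a^n is not regular
Classification: Type 2 (Context-Free)


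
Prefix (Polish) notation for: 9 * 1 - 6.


left-to-right (same/higher precedence on left): tree is (- (* 9 1) 6)
Prefix: - * 9 1 6


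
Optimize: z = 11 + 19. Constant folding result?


11 + 19 = 30 at compile time
Optimized: z = 30


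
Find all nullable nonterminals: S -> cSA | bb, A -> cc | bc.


A nonterminal is nullable iff some alternative derives ε (directly, or every symbol in it is nullable)
Nullable: {}


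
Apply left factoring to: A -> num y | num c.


Common prefix: 'num'
Factored: A -> num A', A' -> y | c


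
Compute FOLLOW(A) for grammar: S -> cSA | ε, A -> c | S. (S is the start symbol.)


$ ∈ FOLLOW(S). For each A -> αBβ: add FIRST(β)\{ε} to FOLLOW(B); if β nullable, add FOLLOW(A).
FOLLOW(A) = {$, c}


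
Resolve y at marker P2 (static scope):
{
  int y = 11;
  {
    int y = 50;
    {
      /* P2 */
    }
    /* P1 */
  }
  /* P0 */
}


P2's block does not declare y; resolves to the enclosing declaration at depth 1
y = 50


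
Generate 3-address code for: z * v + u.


Break into single-operator statements:
t1 = z * v
t2 = t1 + u


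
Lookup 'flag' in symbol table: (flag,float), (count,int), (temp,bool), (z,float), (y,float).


Lookup 'flag' → type float


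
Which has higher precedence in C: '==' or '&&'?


'==' is equality (level 6); '&&' is logical AND (level 2)
Higher level binds tighter
'==' has higher precedence than '&&'


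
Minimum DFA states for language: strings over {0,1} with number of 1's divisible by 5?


Track (count of 1) mod 5: states 0..4, accept at 0
Minimal DFA: 5 states


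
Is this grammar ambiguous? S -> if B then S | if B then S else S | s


dangling else: 'if B then if B then s else s' parses two ways
Ambiguous


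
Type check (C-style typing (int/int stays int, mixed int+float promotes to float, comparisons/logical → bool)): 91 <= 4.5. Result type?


Operand types: int <= float
Rule: comparison yields bool
Result type: bool


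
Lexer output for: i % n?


Scan left to right, longest-match per lexeme
Tokens: ID(i), OP(%), ID(n)


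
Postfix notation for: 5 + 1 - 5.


Left to right (same or higher precedence on left)
Postfix: 5 1 + 5 -


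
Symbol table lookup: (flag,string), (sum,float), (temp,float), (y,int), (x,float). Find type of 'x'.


Lookup 'x' → type float


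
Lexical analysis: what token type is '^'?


Pattern: operator symbol
Type: OPERATOR


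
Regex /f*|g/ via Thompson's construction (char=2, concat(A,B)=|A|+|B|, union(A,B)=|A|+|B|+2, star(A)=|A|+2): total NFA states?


Syntax tree has 2 char leaf(s), 1 union(s), 1 star(s)
chars contribute 2×2 = 4; each union adds +2; each star adds +2
Total: 4 + 2 + 2 = 8 states


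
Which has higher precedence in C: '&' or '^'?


'&' is bitwise AND (level 5); '^' is bitwise XOR (level 4)
Higher level binds tighter
'&' has higher precedence than '^'


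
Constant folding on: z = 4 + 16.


4 + 16 = 20 at compile time
Optimized: z = 20


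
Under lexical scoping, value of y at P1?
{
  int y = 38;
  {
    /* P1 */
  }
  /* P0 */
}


P1's block does not declare y; resolves to the enclosing declaration at depth 0
y = 38


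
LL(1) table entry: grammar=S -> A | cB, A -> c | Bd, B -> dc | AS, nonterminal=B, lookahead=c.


For [B, c]: 'c' ∈ FIRST(AS)
Entry: B -> AS


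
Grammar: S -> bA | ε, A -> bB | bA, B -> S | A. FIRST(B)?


Per alternative of B: FIRST(S) = {b, ε}; FIRST(A) = {b}
FIRST(B) = {b, ε}


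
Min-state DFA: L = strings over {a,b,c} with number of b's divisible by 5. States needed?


Track (count of b) mod 5: states 0..4, accept at 0
Minimal DFA: 5 states


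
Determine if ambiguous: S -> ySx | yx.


balanced y^n…x^n: each string has a unique parse
Unambiguous


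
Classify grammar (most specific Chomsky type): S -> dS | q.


Right-linear: every RHS is a terminal or a terminal followed by one nonterminal
Classification: Type 3 (Regular)


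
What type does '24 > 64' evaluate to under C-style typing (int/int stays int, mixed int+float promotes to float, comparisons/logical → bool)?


Operand types: int > int
Rule: comparison yields bool
Result type: bool


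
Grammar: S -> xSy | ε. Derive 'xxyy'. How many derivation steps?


Derivation: S => xSy => xxSyy => xxyy
Steps: 3


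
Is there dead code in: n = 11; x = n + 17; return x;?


n is read by x's definition; x is returned
No dead code


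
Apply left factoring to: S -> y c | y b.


Common prefix: 'y'
Factored: S -> y S', S' -> c | b


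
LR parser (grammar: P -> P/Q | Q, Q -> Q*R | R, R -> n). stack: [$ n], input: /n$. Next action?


'n' on top is the handle for R -> n
Action: reduce (R -> n)


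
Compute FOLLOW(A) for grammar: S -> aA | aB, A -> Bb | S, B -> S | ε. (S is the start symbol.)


$ ∈ FOLLOW(S). For each A -> αBβ: add FIRST(β)\{ε} to FOLLOW(B); if β nullable, add FOLLOW(A).
FOLLOW(A) = {$, b}


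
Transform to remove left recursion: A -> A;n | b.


Left-recursive alternatives: A;n; non-recursive: b
Introduce A': A -> bA', A' -> ;nA' | ε


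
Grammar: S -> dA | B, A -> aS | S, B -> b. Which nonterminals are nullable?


A nonterminal is nullable iff some alternative derives ε (directly, or every symbol in it is nullable)
Nullable: {}


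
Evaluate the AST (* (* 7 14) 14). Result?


Evaluate inner: (* 7 14) = 98
Evaluate root: (* 98 14) = 1372
Result: 1372


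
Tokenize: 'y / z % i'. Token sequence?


Scan left to right, longest-match per lexeme
Tokens: ID(y), OP(/), ID(z), OP(%), ID(i)


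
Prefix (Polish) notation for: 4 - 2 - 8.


left-to-right (same/higher precedence on left): tree is (- (- 4 2) 8)
Prefix: - - 4 2 8


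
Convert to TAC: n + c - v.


Break into single-operator statements:
t1 = n + c
t2 = t1 - v


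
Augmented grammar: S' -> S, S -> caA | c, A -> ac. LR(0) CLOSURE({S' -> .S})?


Start: S' -> .S
For each item with dot before a nonterminal B, add B -> .γ for every B-production
Closure: [S' -> .S, S -> .caA, S -> .c]


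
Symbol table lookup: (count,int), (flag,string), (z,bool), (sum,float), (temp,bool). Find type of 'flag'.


Lookup 'flag' → type string


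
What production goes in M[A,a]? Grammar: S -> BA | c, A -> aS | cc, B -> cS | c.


For [A, a]: 'a' ∈ FIRST(aS)
Entry: A -> aS


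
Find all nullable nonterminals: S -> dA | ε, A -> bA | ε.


A nonterminal is nullable iff some alternative derives ε (directly, or every symbol in it is nullable)
Nullable: {A, S}


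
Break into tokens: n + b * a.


Scan left to right, longest-match per lexeme
Tokens: ID(n), OP(+), ID(b), OP(*), ID(a)


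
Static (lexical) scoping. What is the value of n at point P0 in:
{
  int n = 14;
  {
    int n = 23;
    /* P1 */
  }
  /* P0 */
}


n declared in the same block as P0
n = 14


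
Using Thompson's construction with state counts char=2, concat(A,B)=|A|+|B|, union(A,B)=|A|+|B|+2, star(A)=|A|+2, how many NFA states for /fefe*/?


Syntax tree has 4 char leaf(s), 0 union(s), 1 star(s)
chars contribute 4×2 = 8; each union adds +2; each star adds +2
Total: 8 + 0 + 2 = 10 states


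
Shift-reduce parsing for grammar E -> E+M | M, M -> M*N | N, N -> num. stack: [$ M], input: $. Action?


lookahead ∉ {*} so M won't extend; reduce E -> M
Action: reduce (E -> M)


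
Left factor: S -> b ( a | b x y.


Common prefix: 'b'
Factored: S -> b S', S' -> ( a | x y


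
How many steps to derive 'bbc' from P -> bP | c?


Derivation: P => bP => bbP => bbc
Steps: 3


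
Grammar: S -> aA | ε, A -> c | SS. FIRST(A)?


Per alternative of A: FIRST(c) = {c}; FIRST(SS) = {a, ε}
FIRST(A) = {a, c, ε}


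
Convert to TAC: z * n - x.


Break into single-operator statements:
t1 = z * n
t2 = t1 - x


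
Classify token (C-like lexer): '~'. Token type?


Pattern: operator symbol
Type: OPERATOR


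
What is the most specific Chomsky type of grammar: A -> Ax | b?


Left-linear: every RHS is a terminal or one nonterminal followed by a terminal
Classification: Type 3 (Regular)


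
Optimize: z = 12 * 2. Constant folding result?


12 * 2 = 24 at compile time
Optimized: z = 24


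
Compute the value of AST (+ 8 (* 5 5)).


Evaluate inner: (* 5 5) = 25
Evaluate root: (+ 8 25) = 33
Result: 33


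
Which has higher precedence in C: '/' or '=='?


'/' is multiplicative (level 10); '==' is equality (level 6)
Higher level binds tighter
'/' has higher precedence than '=='


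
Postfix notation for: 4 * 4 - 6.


Left to right (same or higher precedence on left)
Postfix: 4 4 * 6 -


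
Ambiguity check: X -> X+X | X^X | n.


'n+n^n' has two parse trees (no precedence encoded between + and ^)
Ambiguous


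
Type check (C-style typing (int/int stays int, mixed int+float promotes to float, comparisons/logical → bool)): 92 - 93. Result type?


Operand types: int - int
Rule: mixed int/float promotes to float; int/int stays int
Result type: int


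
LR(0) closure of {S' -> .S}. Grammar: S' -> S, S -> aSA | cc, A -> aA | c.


Start: S' -> .S
For each item with dot before a nonterminal B, add B -> .γ for every B-production
Closure: [S' -> .S, S -> .aSA, S -> .cc]


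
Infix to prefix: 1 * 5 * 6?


left-to-right (same/higher precedence on left): tree is (* (* 1 5) 6)
Prefix: * * 1 5 6


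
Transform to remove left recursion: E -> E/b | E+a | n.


Left-recursive alternatives: E/b, E+a; non-recursive: n
Introduce E': E -> nE', E' -> /bE' | +aE' | ε


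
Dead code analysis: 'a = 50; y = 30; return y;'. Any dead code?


a is assigned but never read
Dead: 'a = 50'


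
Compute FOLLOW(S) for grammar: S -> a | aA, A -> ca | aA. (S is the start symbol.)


$ ∈ FOLLOW(S). For each A -> αBβ: add FIRST(β)\{ε} to FOLLOW(B); if β nullable, add FOLLOW(A).
FOLLOW(S) = {$}


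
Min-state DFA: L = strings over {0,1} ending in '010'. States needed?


Track the longest suffix of input matching a prefix of '010': 4 classes (prefixes of length 0..3)
Minimal DFA: 4 states


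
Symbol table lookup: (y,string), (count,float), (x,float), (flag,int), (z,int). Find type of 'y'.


Lookup 'y' → type string


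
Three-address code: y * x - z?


Break into single-operator statements:
t1 = y * x
t2 = t1 - z


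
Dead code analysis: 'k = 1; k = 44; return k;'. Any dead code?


first assignment to k is overwritten before any read
Dead: 'k = 1'


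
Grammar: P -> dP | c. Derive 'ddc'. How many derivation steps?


Derivation: P => dP => ddP => ddc
Steps: 3


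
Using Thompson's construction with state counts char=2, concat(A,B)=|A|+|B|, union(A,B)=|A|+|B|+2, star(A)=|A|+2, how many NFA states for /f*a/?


Syntax tree has 2 char leaf(s), 0 union(s), 1 star(s)
chars contribute 2×2 = 4; each union adds +2; each star adds +2
Total: 4 + 0 + 2 = 6 states


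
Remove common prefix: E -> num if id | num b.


Common prefix: 'num'
Factored: E -> num E', E' -> if id | b


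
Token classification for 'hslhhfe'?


Pattern: letter/underscore followed by alphanumerics, not a keyword
Type: IDENTIFIER


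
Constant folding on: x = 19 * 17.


19 * 17 = 323 at compile time
Optimized: x = 323


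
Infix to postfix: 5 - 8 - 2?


Left to right (same or higher precedence on left)
Postfix: 5 8 - 2 -


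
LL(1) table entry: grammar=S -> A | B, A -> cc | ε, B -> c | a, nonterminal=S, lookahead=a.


For [S, a]: 'a' ∈ FIRST(B)
Entry: S -> B


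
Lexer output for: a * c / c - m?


Scan left to right, longest-match per lexeme
Tokens: ID(a), OP(*), ID(c), OP(/), ID(c), OP(-), ID(m)


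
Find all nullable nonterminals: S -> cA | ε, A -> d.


A nonterminal is nullable iff some alternative derives ε (directly, or every symbol in it is nullable)
Nullable: {S}


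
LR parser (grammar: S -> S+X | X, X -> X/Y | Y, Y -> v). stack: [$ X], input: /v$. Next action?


shift '/' to continue X -> X/Y
Action: shift


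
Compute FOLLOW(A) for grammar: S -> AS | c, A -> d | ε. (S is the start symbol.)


$ ∈ FOLLOW(S). For each A -> αBβ: add FIRST(β)\{ε} to FOLLOW(B); if β nullable, add FOLLOW(A).
FOLLOW(A) = {c, d}


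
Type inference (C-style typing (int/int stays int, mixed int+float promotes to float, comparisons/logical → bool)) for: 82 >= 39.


Operand types: int >= int
Rule: comparison yields bool
Result type: bool


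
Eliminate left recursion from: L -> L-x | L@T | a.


Left-recursive alternatives: L-x, L@T; non-recursive: a
Introduce L': L -> aL', L' -> -xL' | @TL' | ε


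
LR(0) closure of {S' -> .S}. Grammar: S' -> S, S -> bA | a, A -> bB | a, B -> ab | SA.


Start: S' -> .S
For each item with dot before a nonterminal B, add B -> .γ for every B-production
Closure: [S' -> .S, S -> .bA, S -> .a]


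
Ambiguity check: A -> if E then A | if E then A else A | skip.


dangling else: 'if E then if E then skip else skip' parses two ways
Ambiguous


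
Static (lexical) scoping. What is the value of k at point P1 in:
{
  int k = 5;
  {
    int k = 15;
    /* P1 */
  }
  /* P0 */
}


k declared in the same block as P1
k = 15


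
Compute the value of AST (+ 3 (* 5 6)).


Evaluate inner: (* 5 6) = 30
Evaluate root: (+ 3 30) = 33
Result: 33


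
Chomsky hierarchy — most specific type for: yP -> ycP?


LHS has context (more than one symbol) and |LHS| ≤ |RHS|
Classification: Type 1 (Context-Sensitive)


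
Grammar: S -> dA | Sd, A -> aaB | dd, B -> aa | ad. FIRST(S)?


Per alternative of S: FIRST(dA) = {d}; FIRST(Sd) = {d}
FIRST(S) = {d}


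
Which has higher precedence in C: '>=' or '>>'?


'>>' is shift (level 8); '>=' is relational (level 7)
Higher level binds tighter
'>>' has higher precedence than '>='


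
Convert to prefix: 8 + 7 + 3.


left-to-right (same/higher precedence on left): tree is (+ (+ 8 7) 3)
Prefix: + + 8 7 3


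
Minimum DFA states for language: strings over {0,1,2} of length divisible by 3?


Track length mod 3: states 0..2, accept at 0
Minimal DFA: 3 states


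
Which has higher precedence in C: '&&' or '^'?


'^' is bitwise XOR (level 4); '&&' is logical AND (level 2)
Higher level binds tighter
'^' has higher precedence than '&&'


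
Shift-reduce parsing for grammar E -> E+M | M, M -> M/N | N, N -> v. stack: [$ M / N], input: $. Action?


handle 'M/N' on top
Action: reduce (M -> M/N)


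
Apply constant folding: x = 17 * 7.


17 * 7 = 119 at compile time
Optimized: x = 119


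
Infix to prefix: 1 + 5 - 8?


left-to-right (same/higher precedence on left): tree is (- (+ 1 5) 8)
Prefix: - + 1 5 8


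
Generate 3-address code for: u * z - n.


Break into single-operator statements:
t1 = u * z
t2 = t1 - n


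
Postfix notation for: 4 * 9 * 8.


Left to right (same or higher precedence on left)
Postfix: 4 9 * 8 *


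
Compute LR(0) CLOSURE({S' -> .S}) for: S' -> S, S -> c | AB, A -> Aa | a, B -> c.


Start: S' -> .S
For each item with dot before a nonterminal B, add B -> .γ for every B-production
Closure: [S' -> .S, S -> .c, S -> .AB, A -> .Aa, A -> .a]


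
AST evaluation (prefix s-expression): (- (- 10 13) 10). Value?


Evaluate inner: (- 10 13) = -3
Evaluate root: (- -3 10) = -13
Result: -13


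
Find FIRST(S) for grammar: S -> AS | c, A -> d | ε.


Per alternative of S: FIRST(AS) = {c, d}; FIRST(c) = {c}
FIRST(S) = {c, d}


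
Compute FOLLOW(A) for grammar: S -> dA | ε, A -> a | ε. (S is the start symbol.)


$ ∈ FOLLOW(S). For each A -> αBβ: add FIRST(β)\{ε} to FOLLOW(B); if β nullable, add FOLLOW(A).
FOLLOW(A) = {$}


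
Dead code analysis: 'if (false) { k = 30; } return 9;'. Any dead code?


condition is constant false, so the whole block is unreachable
Dead: 'if (false) { k = 30; }'


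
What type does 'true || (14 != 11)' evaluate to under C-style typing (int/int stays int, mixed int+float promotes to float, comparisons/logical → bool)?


Operand types: bool || bool
Rule: logical operators take bool operands and yield bool
Result type: bool


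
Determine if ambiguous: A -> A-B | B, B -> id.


precedence layered via separate nonterminal B: deterministic
Unambiguous


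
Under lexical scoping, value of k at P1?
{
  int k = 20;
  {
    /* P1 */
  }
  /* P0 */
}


P1's block does not declare k; resolves to the enclosing declaration at depth 0
k = 20


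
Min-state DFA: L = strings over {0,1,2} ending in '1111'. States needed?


Track the longest suffix of input matching a prefix of '1111': 5 classes (prefixes of length 0..4)
Minimal DFA: 5 states


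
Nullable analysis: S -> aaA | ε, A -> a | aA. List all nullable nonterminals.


A nonterminal is nullable iff some alternative derives ε (directly, or every symbol in it is nullable)
Nullable: {S}


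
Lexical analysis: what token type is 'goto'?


Pattern: reserved word
Type: KEYWORD


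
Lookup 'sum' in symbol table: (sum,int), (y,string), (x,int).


Lookup 'sum' → type int


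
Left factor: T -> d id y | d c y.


Common prefix: 'd'
Factored: T -> d T', T' -> id y | c y


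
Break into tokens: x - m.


Scan left to right, longest-match per lexeme
Tokens: ID(x), OP(-), ID(m)


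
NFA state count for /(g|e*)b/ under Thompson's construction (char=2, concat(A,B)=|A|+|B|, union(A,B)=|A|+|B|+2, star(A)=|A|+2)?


Syntax tree has 3 char leaf(s), 1 union(s), 1 star(s)
chars contribute 3×2 = 6; each union adds +2; each star adds +2
Total: 6 + 2 + 2 = 10 states


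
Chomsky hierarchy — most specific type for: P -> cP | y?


Right-linear: every RHS is a terminal or a terminal followed by one nonterminal
Classification: Type 3 (Regular)


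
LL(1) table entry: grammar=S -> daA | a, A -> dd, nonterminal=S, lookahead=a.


For [S, a]: 'a' ∈ FIRST(a)
Entry: S -> a


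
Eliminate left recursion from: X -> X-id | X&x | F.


Left-recursive alternatives: X-id, X&x; non-recursive: F
Introduce X': X -> FX', X' -> -idX' | &xX' | ε


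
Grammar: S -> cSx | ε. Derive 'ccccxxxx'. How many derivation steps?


Derivation: S => cSx => ccSxx => cccSxxx => ccccSxxxx => ccccxxxx
Steps: 5


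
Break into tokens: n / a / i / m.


Scan left to right, longest-match per lexeme
Tokens: ID(n), OP(/), ID(a), OP(/), ID(i), OP(/), ID(m)


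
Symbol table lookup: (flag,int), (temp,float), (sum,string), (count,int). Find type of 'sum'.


Lookup 'sum' → type string


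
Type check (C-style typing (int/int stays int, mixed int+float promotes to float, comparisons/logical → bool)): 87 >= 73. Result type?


Operand types: int >= int
Rule: comparison yields bool
Result type: bool


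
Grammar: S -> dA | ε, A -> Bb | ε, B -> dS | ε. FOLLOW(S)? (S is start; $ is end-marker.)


$ ∈ FOLLOW(S). For each A -> αBβ: add FIRST(β)\{ε} to FOLLOW(B); if β nullable, add FOLLOW(A).
FOLLOW(S) = {$, b}


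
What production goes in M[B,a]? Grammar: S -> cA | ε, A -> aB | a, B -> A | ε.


For [B, a]: 'a' ∈ FIRST(A)
Entry: B -> A


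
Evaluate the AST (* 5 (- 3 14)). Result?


Evaluate inner: (- 3 14) = -11
Evaluate root: (* 5 -11) = -55
Result: -55


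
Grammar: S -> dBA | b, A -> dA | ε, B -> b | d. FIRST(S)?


Per alternative of S: FIRST(dBA) = {d}; FIRST(b) = {b}
FIRST(S) = {b, d}


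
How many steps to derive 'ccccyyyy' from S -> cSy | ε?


Derivation: S => cSy => ccSyy => cccSyyy => ccccSyyyy => ccccyyyy
Steps: 5


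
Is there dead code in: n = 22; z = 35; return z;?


n is assigned but never read
Dead: 'n = 22'


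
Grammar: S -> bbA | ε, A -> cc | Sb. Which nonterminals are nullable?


A nonterminal is nullable iff some alternative derives ε (directly, or every symbol in it is nullable)
Nullable: {S}


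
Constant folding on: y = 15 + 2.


15 + 2 = 17 at compile time
Optimized: y = 17


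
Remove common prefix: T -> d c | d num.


Common prefix: 'd'
Factored: T -> d T', T' -> c | num


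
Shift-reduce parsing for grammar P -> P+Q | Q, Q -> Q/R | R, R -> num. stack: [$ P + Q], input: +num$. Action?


handle 'P+Q' on top; lookahead ∈ FOLLOW(P) = {+, $}
Action: reduce (P -> P+Q)


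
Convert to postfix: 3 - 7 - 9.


Left to right (same or higher precedence on left)
Postfix: 3 7 - 9 -


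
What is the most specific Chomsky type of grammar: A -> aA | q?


Right-linear: every RHS is a terminal or a terminal followed by one nonterminal
Classification: Type 3 (Regular)


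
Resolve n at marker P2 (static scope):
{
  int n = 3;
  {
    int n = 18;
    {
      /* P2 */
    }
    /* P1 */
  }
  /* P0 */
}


P2's block does not declare n; resolves to the enclosing declaration at depth 1
n = 18


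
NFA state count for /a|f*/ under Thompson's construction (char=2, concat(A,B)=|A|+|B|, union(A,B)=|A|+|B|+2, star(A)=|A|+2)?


Syntax tree has 2 char leaf(s), 1 union(s), 1 star(s)
chars contribute 2×2 = 4; each union adds +2; each star adds +2
Total: 4 + 2 + 2 = 8 states


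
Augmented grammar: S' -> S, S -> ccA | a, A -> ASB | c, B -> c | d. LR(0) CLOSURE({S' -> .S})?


Start: S' -> .S
For each item with dot before a nonterminal B, add B -> .γ for every B-production
Closure: [S' -> .S, S -> .ccA, S -> .a]


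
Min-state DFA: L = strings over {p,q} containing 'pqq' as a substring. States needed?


KMP-style automaton: 3 progress states + 1 absorbing accept = 4
Minimal DFA: 4 states


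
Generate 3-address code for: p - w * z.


Break into single-operator statements:
t1 = w * z
t2 = p - t1


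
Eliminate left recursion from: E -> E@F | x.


Left-recursive alternatives: E@F; non-recursive: x
Introduce E': E -> xE', E' -> @FE' | ε


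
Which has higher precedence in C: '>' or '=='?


'>' is relational (level 7); '==' is equality (level 6)
Higher level binds tighter
'>' has higher precedence than '=='


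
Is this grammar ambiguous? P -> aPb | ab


balanced a^n…b^n: each string has a unique parse
Unambiguous


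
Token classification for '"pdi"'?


Pattern: double-quoted sequence
Type: STRING_LITERAL


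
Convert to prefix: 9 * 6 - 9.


left-to-right (same/higher precedence on left): tree is (- (* 9 6) 9)
Prefix: - * 9 6 9


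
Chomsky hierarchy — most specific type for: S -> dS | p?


Right-linear: every RHS is a terminal or a terminal followed by one nonterminal
Classification: Type 3 (Regular)


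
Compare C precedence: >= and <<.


'<<' is shift (level 8); '>=' is relational (level 7)
Higher level binds tighter
'<<' has higher precedence than '>='


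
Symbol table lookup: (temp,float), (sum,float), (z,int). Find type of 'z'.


Lookup 'z' → type int
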